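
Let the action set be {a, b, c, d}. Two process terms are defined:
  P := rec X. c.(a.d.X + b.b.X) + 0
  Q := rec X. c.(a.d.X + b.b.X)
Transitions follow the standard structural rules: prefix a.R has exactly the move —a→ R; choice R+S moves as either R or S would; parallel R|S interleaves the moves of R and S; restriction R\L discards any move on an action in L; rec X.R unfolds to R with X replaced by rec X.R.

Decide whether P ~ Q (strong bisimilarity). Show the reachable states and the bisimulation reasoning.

YES

LTS(P): 4 reachable states
  u0 = rec X. c.(a.d.X + b.b.X) + 0 :: -c-> u1
  u1 = a.d.(rec X. c.(a.d.X + b.b.X) + 0) + b.b.(rec X. c.(a.d.X + b.b.X) + 0) :: -a-> u2, -b-> u3
  u2 = d.(rec X. c.(a.d.X + b.b.X) + 0) :: -d-> u0
  u3 = b.(rec X. c.(a.d.X + b.b.X) + 0) :: -b-> u0
LTS(Q): 4 reachable states
  v0 = rec X. c.(a.d.X + b.b.X) :: -c-> v1
  v1 = a.d.(rec X. c.(a.d.X + b.b.X)) + b.b.(rec X. c.(a.d.X + b.b.X)) :: -a-> v2, -b-> v3
  v2 = d.(rec X. c.(a.d.X + b.b.X)) :: -d-> v0
  v3 = b.(rec X. c.(a.d.X + b.b.X)) :: -b-> v0
Partition-refinement fixed point:
  B0 = {u0, v0}
  B1 = {u1, v1}
  B2 = {u2, v2}
  B3 = {u3, v3}
u0 ∈ B0, v0 ∈ B0 → same block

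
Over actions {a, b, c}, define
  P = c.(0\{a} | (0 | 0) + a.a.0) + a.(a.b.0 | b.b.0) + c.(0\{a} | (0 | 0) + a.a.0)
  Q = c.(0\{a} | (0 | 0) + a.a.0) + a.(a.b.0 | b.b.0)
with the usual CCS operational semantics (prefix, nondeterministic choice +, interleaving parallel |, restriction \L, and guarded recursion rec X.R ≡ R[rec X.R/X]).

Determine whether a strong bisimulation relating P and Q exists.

YES

LTS(P): 13 reachable states
  u0 = c.(0\{a} | (0 | 0) + a.a.0) + a.(a.b.0 | b.b.0) + c.(0\{a} | (0 | 0) + a.a.0) | —a→ u1, —c→ u2
  u1 = a.b.0 | b.b.0 | —a→ u3, —b→ u4
  u2 = 0\{a} | (0 | 0) + a.a.0 | —a→ u5
  u3 = b.0 | b.b.0 | —b→ u6, —b→ u7
  u4 = a.b.0 | b.0 | —a→ u7, —b→ u8
  u5 = a.0 | —a→ u9
  u6 = 0 | b.b.0 | —b→ u10
  u7 = b.0 | b.0 | —b→ u10, —b→ u11
  u8 = a.b.0 | 0 | —a→ u11
  u9 = 0 | ∅
  u10 = 0 | b.0 | —b→ u12
  u11 = b.0 | 0 | —b→ u12
  u12 = 0 | 0 | ∅
LTS(Q): 13 reachable states
  v0 = c.(0\{a} | (0 | 0) + a.a.0) + a.(a.b.0 | b.b.0) | —a→ v1, —c→ v2
  v1 = a.b.0 | b.b.0 | —a→ v3, —b→ v4
  v2 = 0\{a} | (0 | 0) + a.a.0 | —a→ v5
  v3 = b.0 | b.b.0 | —b→ v6, —b→ v7
  v4 = a.b.0 | b.0 | —a→ v7, —b→ v8
  v5 = a.0 | —a→ v9
  v6 = 0 | b.b.0 | —b→ v10
  v7 = b.0 | b.0 | —b→ v10, —b→ v11
  v8 = a.b.0 | 0 | —a→ v11
  v9 = 0 | ∅
  v10 = 0 | b.0 | —b→ v12
  v11 = b.0 | 0 | —b→ v12
  v12 = 0 | 0 | ∅
Bisimilarity quotient blocks:
  B0 = {u0, v0}
  B1 = {u1, v1}
  B2 = {u4, v4}
  B3 = {u6, u7, v6, v7}
  B4 = {u10, u11, v10, v11}
  B5 = {u12, u9, v12, v9}
  B6 = {u8, v8}
  B7 = {u3, v3}
  B8 = {u2, v2}
  B9 = {u5, v5}
u0 ∈ B0, v0 ∈ B0 → same block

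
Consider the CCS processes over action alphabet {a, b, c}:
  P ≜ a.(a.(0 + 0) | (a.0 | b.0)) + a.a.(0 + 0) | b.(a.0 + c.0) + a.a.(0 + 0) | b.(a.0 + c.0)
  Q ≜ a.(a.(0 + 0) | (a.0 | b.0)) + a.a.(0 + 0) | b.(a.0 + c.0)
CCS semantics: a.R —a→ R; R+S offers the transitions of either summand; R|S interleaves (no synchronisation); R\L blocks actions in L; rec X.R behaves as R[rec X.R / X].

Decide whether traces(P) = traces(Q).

traces(P) = traces(Q)

Reachable graph of P (17 states):
  u0 = a.(a.(0 + 0) | (a.0 | b.0)) + a.a.(0 + 0) | b.(a.0 + c.0) + a.a.(0 + 0) | b.(a.0 + c.0) has moves ··a··> u1, ··a··> u2, ··b··> u3
  u1 = a.(0 + 0) | (a.0 | b.0) has moves ··a··> u4, ··a··> u5, ··b··> u6
  u2 = a.(0 + 0) | b.(a.0 + c.0) has moves ··a··> u7, ··b··> u8
  u3 = a.a.(0 + 0) | (a.0 + c.0) has moves ··a··> u8, ··a··> u9, ··c··> u9
  u4 = (0 + 0) | (a.0 | b.0) has moves ··a··> u10, ··b··> u11
  u5 = a.(0 + 0) | (0 | b.0) has moves ··a··> u10, ··b··> u12
  u6 = a.(0 + 0) | (a.0 | 0) has moves ··a··> u11, ··a··> u12
  u7 = (0 + 0) | b.(a.0 + c.0) has moves ··b··> u13
  u8 = a.(0 + 0) | (a.0 + c.0) has moves ··a··> u13, ··a··> u14, ··c··> u14
  u9 = a.a.(0 + 0) | 0 has moves ··a··> u14
  u10 = (0 + 0) | (0 | b.0) has moves ··b··> u15
  u11 = (0 + 0) | (a.0 | 0) has moves ··a··> u15
  u12 = a.(0 + 0) | (0 | 0) has moves ··a··> u15
  u13 = (0 + 0) | (a.0 + c.0) has moves ··a··> u16, ··c··> u16
  u14 = a.(0 + 0) | 0 has moves ··a··> u16
  u15 = (0 + 0) | (0 | 0) has moves (no moves)
  u16 = (0 + 0) | 0 has moves (no moves)
Reachable graph of Q (17 states):
  v0 = a.(a.(0 + 0) | (a.0 | b.0)) + a.a.(0 + 0) | b.(a.0 + c.0) has moves ··a··> v1, ··a··> v2, ··b··> v3
  v1 = a.(0 + 0) | (a.0 | b.0) has moves ··a··> v4, ··a··> v5, ··b··> v6
  v2 = a.(0 + 0) | b.(a.0 + c.0) has moves ··a··> v7, ··b··> v8
  v3 = a.a.(0 + 0) | (a.0 + c.0) has moves ··a··> v8, ··a··> v9, ··c··> v9
  v4 = (0 + 0) | (a.0 | b.0) has moves ··a··> v10, ··b··> v11
  v5 = a.(0 + 0) | (0 | b.0) has moves ··a··> v10, ··b··> v12
  v6 = a.(0 + 0) | (a.0 | 0) has moves ··a··> v11, ··a··> v12
  v7 = (0 + 0) | b.(a.0 + c.0) has moves ··b··> v13
  v8 = a.(0 + 0) | (a.0 + c.0) has moves ··a··> v13, ··a··> v14, ··c··> v14
  v9 = a.a.(0 + 0) | 0 has moves ··a··> v14
  v10 = (0 + 0) | (0 | b.0) has moves ··b··> v15
  v11 = (0 + 0) | (a.0 | 0) has moves ··a··> v15
  v12 = a.(0 + 0) | (0 | 0) has moves ··a··> v15
  v13 = (0 + 0) | (a.0 + c.0) has moves ··a··> v16, ··c··> v16
  v14 = a.(0 + 0) | 0 has moves ··a··> v16
  v15 = (0 + 0) | (0 | 0) has moves (no moves)
  v16 = (0 + 0) | 0 has moves (no moves)
Coarsest stable partition (strong bisimilarity classes):
  B0 = {u0, v0}
  B1 = {u2, v2}
  B2 = {u7, v7}
  B3 = {u13, v13}
  B4 = {u15, u16, v15, v16}
  B5 = {u8, v8}
  B6 = {u11, u12, u14, v11, v12, v14}
  B7 = {u1, v1}
  B8 = {u4, u5, v4, v5}
  B9 = {u10, v10}
  B10 = {u6, u9, v6, v9}
  B11 = {u3, v3}
u0 ∈ B0, v0 ∈ B0 → same block
Bisimilar ⇒ trace-equivalent.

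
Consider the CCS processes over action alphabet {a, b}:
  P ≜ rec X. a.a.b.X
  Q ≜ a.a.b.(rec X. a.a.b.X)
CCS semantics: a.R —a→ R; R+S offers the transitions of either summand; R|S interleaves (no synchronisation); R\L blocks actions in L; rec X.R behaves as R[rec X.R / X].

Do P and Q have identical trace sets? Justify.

LTS(P): 3 reachable states
  p0 = rec X. a.a.b.X has moves ··a··> p1
  p1 = a.b.(rec X. a.a.b.X) has moves ··a··> p2
  p2 = b.(rec X. a.a.b.X) has moves ··b··> p0
LTS(Q): 4 reachable states
  q0 = a.a.b.(rec X. a.a.b.X) has moves ··a··> q1
  q1 = a.b.(rec X. a.a.b.X) has moves ··a··> q2
  q2 = b.(rec X. a.a.b.X) has moves ··b··> q3
  q3 = rec X. a.a.b.X has moves ··a··> q1
Bisimilarity quotient blocks:
  B0 = {p0, q0, q3}
  B1 = {p1, q1}
  B2 = {p2, q2}
p0 ∈ B0, q0 ∈ B0 → same block
Bisimilar ⇒ trace-equivalent.

trace-equivalent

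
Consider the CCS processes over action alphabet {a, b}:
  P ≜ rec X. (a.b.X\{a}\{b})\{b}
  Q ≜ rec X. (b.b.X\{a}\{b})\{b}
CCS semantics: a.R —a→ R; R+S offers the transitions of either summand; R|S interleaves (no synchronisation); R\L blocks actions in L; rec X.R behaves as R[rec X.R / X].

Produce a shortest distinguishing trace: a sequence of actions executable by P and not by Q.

a

LTS(P): 2 reachable states
  s0 = rec X. (a.b.X\{a}\{b})\{b} has moves --a--▸ s1
  s1 = (b.(rec X. (a.b.X\{a}\{b})\{b})\{a}\{b})\{b} has moves ·
LTS(Q): 1 reachable states
  t0 = rec X. (b.b.X\{a}\{b})\{b} has moves ·
Run σ = ⟨a⟩ on P: start {s0}
  after a @ step 1: {s1}
  P completes σ.
Run σ = ⟨a⟩ on Q: start {t0}
  after a @ step 1: ∅  — Q cannot continue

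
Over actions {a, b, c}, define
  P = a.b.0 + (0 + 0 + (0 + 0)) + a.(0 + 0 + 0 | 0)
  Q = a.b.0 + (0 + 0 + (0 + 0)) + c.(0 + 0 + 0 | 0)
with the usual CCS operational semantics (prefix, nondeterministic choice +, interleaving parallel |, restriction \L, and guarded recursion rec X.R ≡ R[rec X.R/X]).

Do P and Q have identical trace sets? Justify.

LTS(P): 4 reachable states
  p0 = a.b.0 + (0 + 0 + (0 + 0)) + a.(0 + 0 + 0 | 0) has moves ··a··> p1, ··a··> p2
  p1 = 0 + 0 + 0 | 0 has moves ·
  p2 = b.0 has moves ··b··> p3
  p3 = 0 has moves ·
LTS(Q): 4 reachable states
  q0 = a.b.0 + (0 + 0 + (0 + 0)) + c.(0 + 0 + 0 | 0) has moves ··a··> q1, ··c··> q2
  q1 = b.0 has moves ··b··> q3
  q2 = 0 + 0 + 0 | 0 has moves ·
  q3 = 0 has moves ·
Executing c from Q (initial set {q0}):
  step 1 (c): {q2}
  — Q admits the full trace.
Executing c from P (initial set {p0}):
  step 1 (c): no successor for P

trace-distinct — witness ⟨c⟩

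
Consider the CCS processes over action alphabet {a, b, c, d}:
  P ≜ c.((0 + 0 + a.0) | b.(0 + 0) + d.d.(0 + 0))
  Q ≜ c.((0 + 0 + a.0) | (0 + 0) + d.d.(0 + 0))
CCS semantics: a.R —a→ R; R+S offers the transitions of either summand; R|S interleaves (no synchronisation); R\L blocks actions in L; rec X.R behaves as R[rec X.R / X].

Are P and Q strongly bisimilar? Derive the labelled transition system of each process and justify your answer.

not bisimilar

Reachable graph of P (7 states):
  u0 = c.((0 + 0 + a.0) | b.(0 + 0) + d.d.(0 + 0)) :: -c-> u1
  u1 = (0 + 0 + a.0) | b.(0 + 0) + d.d.(0 + 0) :: -a-> u2, -b-> u3, -d-> u4
  u2 = 0 | b.(0 + 0) :: -b-> u5
  u3 = (0 + 0 + a.0) | (0 + 0) :: -a-> u5
  u4 = d.(0 + 0) :: -d-> u6
  u5 = 0 | (0 + 0) :: ∅
  u6 = 0 + 0 :: ∅
Reachable graph of Q (5 states):
  v0 = c.((0 + 0 + a.0) | (0 + 0) + d.d.(0 + 0)) :: -c-> v1
  v1 = (0 + 0 + a.0) | (0 + 0) + d.d.(0 + 0) :: -a-> v2, -d-> v3
  v2 = 0 | (0 + 0) :: ∅
  v3 = d.(0 + 0) :: -d-> v4
  v4 = 0 + 0 :: ∅
Coarsest stable partition (strong bisimilarity classes):
  B0 = {u0}
  B1 = {u1}
  B2 = {u3}
  B3 = {u5, u6, v2, v4}
  B4 = {u2}
  B5 = {u4, v3}
  B6 = {v0}
  B7 = {v1}
u0 ∈ B0, v0 ∈ B6 → different blocks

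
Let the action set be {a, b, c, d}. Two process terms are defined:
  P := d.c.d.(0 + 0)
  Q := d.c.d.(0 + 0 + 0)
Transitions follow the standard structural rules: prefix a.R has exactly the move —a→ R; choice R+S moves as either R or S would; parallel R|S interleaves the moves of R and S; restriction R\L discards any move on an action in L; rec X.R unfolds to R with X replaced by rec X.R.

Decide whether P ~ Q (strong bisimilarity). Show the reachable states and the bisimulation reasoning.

YES

Reachable graph of P (4 states):
  p0 = d.c.d.(0 + 0) → --d--▸ p1
  p1 = c.d.(0 + 0) → --c--▸ p2
  p2 = d.(0 + 0) → --d--▸ p3
  p3 = 0 + 0 → stopped
Reachable graph of Q (4 states):
  q0 = d.c.d.(0 + 0 + 0) → --d--▸ q1
  q1 = c.d.(0 + 0 + 0) → --c--▸ q2
  q2 = d.(0 + 0 + 0) → --d--▸ q3
  q3 = 0 + 0 + 0 → stopped
Coarsest stable partition (strong bisimilarity classes):
  B0 = {p0, q0}
  B1 = {p1, q1}
  B2 = {p2, q2}
  B3 = {p3, q3}
p0 ∈ B0, q0 ∈ B0 → same block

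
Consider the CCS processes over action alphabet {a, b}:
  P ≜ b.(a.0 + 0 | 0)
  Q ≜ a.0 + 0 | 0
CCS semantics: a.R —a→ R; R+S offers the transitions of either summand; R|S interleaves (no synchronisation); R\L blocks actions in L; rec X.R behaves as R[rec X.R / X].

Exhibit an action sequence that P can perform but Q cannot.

b

Reachable graph of P (3 states):
  m0 = b.(a.0 + 0 | 0) has moves ··b··> m1
  m1 = a.0 + 0 | 0 has moves ··a··> m2
  m2 = 0 has moves ·
Reachable graph of Q (2 states):
  n0 = a.0 + 0 | 0 has moves ··a··> n1
  n1 = 0 has moves ·
Executing b from P (initial set {m0}):
  after b @ step 1: {m1}
  P completes σ.
Executing b from Q (initial set {n0}):
  after b @ step 1: ∅ (Q stuck)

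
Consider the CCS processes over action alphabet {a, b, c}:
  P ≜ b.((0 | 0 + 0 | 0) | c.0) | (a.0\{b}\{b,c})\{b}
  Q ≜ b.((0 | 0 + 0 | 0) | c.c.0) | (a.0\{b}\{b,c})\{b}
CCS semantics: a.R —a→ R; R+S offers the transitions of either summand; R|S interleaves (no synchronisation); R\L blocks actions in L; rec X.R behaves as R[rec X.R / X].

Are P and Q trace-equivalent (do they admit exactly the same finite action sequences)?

NO — witness ⟨bcc⟩

P's transition system — 6 states:
  m0 = b.((0 | 0 + 0 | 0) | c.0) | (a.0\{b}\{b,c})\{b} :: --a--▸ m1, --b--▸ m2
  m1 = b.((0 | 0 + 0 | 0) | c.0) | 0\{b}\{b,c}\{b} :: --b--▸ m3
  m2 = (0 | 0 + 0 | 0) | c.0 | (a.0\{b}\{b,c})\{b} :: --a--▸ m3, --c--▸ m4
  m3 = (0 | 0 + 0 | 0) | c.0 | 0\{b}\{b,c}\{b} :: --c--▸ m5
  m4 = (0 | 0 + 0 | 0) | 0 | (a.0\{b}\{b,c})\{b} :: --a--▸ m5
  m5 = (0 | 0 + 0 | 0) | 0 | 0\{b}\{b,c}\{b} :: stopped
Q's transition system — 8 states:
  n0 = b.((0 | 0 + 0 | 0) | c.c.0) | (a.0\{b}\{b,c})\{b} :: --a--▸ n1, --b--▸ n2
  n1 = b.((0 | 0 + 0 | 0) | c.c.0) | 0\{b}\{b,c}\{b} :: --b--▸ n3
  n2 = (0 | 0 + 0 | 0) | c.c.0 | (a.0\{b}\{b,c})\{b} :: --a--▸ n3, --c--▸ n4
  n3 = (0 | 0 + 0 | 0) | c.c.0 | 0\{b}\{b,c}\{b} :: --c--▸ n5
  n4 = (0 | 0 + 0 | 0) | c.0 | (a.0\{b}\{b,c})\{b} :: --a--▸ n5, --c--▸ n6
  n5 = (0 | 0 + 0 | 0) | c.0 | 0\{b}\{b,c}\{b} :: --c--▸ n7
  n6 = (0 | 0 + 0 | 0) | 0 | (a.0\{b}\{b,c})\{b} :: --a--▸ n7
  n7 = (0 | 0 + 0 | 0) | 0 | 0\{b}\{b,c}\{b} :: stopped
Trace ⟨bcc⟩ through Q, begin at {n0}:
  after b @ step 1: {n2}
  after c @ step 2: {n4}
  after c @ step 3: {n6}
  ✓ Q
Trace ⟨bcc⟩ through P, begin at {m0}:
  after b @ step 1: {m2}
  after c @ step 2: {m4}
  after c @ step 3: no successor for P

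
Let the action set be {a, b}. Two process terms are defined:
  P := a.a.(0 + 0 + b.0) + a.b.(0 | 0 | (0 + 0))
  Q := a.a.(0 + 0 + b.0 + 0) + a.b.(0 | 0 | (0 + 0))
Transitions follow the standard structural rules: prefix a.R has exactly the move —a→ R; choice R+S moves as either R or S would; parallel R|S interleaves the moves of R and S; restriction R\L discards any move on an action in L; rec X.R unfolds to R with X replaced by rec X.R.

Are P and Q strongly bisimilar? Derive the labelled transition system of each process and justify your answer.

P's transition system — 6 states:
  p0 = a.a.(0 + 0 + b.0) + a.b.(0 | 0 | (0 + 0)) has moves --a--▸ p1, --a--▸ p2
  p1 = a.(0 + 0 + b.0) has moves --a--▸ p3
  p2 = b.(0 | 0 | (0 + 0)) has moves --b--▸ p4
  p3 = 0 + 0 + b.0 has moves --b--▸ p5
  p4 = 0 | 0 | (0 + 0) has moves stopped
  p5 = 0 has moves stopped
Q's transition system — 6 states:
  q0 = a.a.(0 + 0 + b.0 + 0) + a.b.(0 | 0 | (0 + 0)) has moves --a--▸ q1, --a--▸ q2
  q1 = a.(0 + 0 + b.0 + 0) has moves --a--▸ q3
  q2 = b.(0 | 0 | (0 + 0)) has moves --b--▸ q4
  q3 = 0 + 0 + b.0 + 0 has moves --b--▸ q5
  q4 = 0 | 0 | (0 + 0) has moves stopped
  q5 = 0 has moves stopped
Partition-refinement fixed point:
  B0 = {p0, q0}
  B1 = {p1, q1}
  B2 = {p2, p3, q2, q3}
  B3 = {p4, p5, q4, q5}
p0 ∈ B0, q0 ∈ B0 → same block

YES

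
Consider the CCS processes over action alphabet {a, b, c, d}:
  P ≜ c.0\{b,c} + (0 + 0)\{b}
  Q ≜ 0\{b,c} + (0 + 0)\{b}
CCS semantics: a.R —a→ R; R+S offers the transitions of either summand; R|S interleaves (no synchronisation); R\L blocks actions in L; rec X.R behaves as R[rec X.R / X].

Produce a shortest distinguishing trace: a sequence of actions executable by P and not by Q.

c

P's transition system — 2 states:
  m0 = c.0\{b,c} + (0 + 0)\{b} ⊢ -c-> m1
  m1 = 0\{b,c} ⊢ deadlocked
Q's transition system — 1 states:
  n0 = 0\{b,c} + (0 + 0)\{b} ⊢ deadlocked
Run σ = ⟨c⟩ on P: start {m0}
  [1] c ⇒ {m1}
  — P admits the full trace.
Run σ = ⟨c⟩ on Q: start {n0}
  [1] c ⇒ no successor for Q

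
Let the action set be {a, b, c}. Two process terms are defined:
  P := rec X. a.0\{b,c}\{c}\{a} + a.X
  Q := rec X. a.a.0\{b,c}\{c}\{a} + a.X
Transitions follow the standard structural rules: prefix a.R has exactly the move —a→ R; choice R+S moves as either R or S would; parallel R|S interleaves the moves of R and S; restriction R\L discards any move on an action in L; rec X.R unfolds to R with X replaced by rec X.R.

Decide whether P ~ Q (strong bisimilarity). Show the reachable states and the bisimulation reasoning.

P's transition system — 2 states:
  u0 = rec X. a.0\{b,c}\{c}\{a} + a.X ⊢ —a→ u0, —a→ u1
  u1 = 0\{b,c}\{c}\{a} ⊢ ·
Q's transition system — 3 states:
  v0 = rec X. a.a.0\{b,c}\{c}\{a} + a.X ⊢ —a→ v0, —a→ v1
  v1 = a.0\{b,c}\{c}\{a} ⊢ —a→ v2
  v2 = 0\{b,c}\{c}\{a} ⊢ ·
Coarsest stable partition (strong bisimilarity classes):
  B0 = {u0}
  B1 = {u1, v2}
  B2 = {v0}
  B3 = {v1}
u0 ∈ B0, v0 ∈ B2 → different blocks

not bisimilar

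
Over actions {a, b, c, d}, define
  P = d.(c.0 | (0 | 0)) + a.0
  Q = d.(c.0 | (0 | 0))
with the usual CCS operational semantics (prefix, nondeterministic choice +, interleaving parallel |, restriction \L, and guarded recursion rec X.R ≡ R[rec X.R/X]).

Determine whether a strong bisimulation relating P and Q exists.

Reachable graph of P (4 states):
  m0 = d.(c.0 | (0 | 0)) + a.0 → —a→ m1, —d→ m2
  m1 = 0 → ·
  m2 = c.0 | (0 | 0) → —c→ m3
  m3 = 0 | (0 | 0) → ·
Reachable graph of Q (3 states):
  n0 = d.(c.0 | (0 | 0)) → —d→ n1
  n1 = c.0 | (0 | 0) → —c→ n2
  n2 = 0 | (0 | 0) → ·
Coarsest stable partition (strong bisimilarity classes):
  B0 = {m0}
  B1 = {m1, m3, n2}
  B2 = {m2, n1}
  B3 = {n0}
m0 ∈ B0, n0 ∈ B3 → different blocks

not bisimilar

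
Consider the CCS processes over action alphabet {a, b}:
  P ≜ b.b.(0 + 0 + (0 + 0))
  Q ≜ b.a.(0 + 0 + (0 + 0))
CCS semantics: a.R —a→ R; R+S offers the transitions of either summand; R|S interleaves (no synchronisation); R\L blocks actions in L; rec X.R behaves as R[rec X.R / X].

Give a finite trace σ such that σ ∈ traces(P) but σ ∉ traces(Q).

Reachable graph of P (3 states):
  m0 = b.b.(0 + 0 + (0 + 0)) | ··b··> m1
  m1 = b.(0 + 0 + (0 + 0)) | ··b··> m2
  m2 = 0 + 0 + (0 + 0) | (no moves)
Reachable graph of Q (3 states):
  n0 = b.a.(0 + 0 + (0 + 0)) | ··b··> n1
  n1 = a.(0 + 0 + (0 + 0)) | ··a··> n2
  n2 = 0 + 0 + (0 + 0) | (no moves)
Executing bb from P (initial set {m0}):
  step 1 (b): {m1}
  step 2 (b): {m2}
  ✓ P
Executing bb from Q (initial set {n0}):
  step 1 (b): {n1}
  step 2 (b): ∅ (Q stuck)

bb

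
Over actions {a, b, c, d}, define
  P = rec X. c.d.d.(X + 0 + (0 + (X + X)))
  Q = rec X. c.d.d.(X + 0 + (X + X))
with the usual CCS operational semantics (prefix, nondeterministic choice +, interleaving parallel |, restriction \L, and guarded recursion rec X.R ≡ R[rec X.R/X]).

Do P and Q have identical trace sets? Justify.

Reachable graph of P (4 states):
  m0 = rec X. c.d.d.(X + 0 + (0 + (X + X))) → -c-> m1
  m1 = d.d.((rec X. c.d.d.(X + 0 + (0 + (X + X)))) + 0 + (0 + ((rec X. c.d.d.(X + 0 + (0 + (X + X)))) + (rec X. c.d.d.(X + 0 + (0 + (X + X))))))) → -d-> m2
  m2 = d.((rec X. c.d.d.(X + 0 + (0 + (X + X)))) + 0 + (0 + ((rec X. c.d.d.(X + 0 + (0 + (X + X)))) + (rec X. c.d.d.(X + 0 + (0 + (X + X))))))) → -d-> m3
  m3 = (rec X. c.d.d.(X + 0 + (0 + (X + X)))) + 0 + (0 + ((rec X. c.d.d.(X + 0 + (0 + (X + X)))) + (rec X. c.d.d.(X + 0 + (0 + (X + X)))))) → -c-> m1
Reachable graph of Q (4 states):
  n0 = rec X. c.d.d.(X + 0 + (X + X)) → -c-> n1
  n1 = d.d.((rec X. c.d.d.(X + 0 + (X + X))) + 0 + ((rec X. c.d.d.(X + 0 + (X + X))) + (rec X. c.d.d.(X + 0 + (X + X))))) → -d-> n2
  n2 = d.((rec X. c.d.d.(X + 0 + (X + X))) + 0 + ((rec X. c.d.d.(X + 0 + (X + X))) + (rec X. c.d.d.(X + 0 + (X + X))))) → -d-> n3
  n3 = (rec X. c.d.d.(X + 0 + (X + X))) + 0 + ((rec X. c.d.d.(X + 0 + (X + X))) + (rec X. c.d.d.(X + 0 + (X + X)))) → -c-> n1
Bisimilarity quotient blocks:
  B0 = {m0, m3, n0, n3}
  B1 = {m1, n1}
  B2 = {m2, n2}
m0 ∈ B0, n0 ∈ B0 → same block
Bisimilar ⇒ trace-equivalent.

YES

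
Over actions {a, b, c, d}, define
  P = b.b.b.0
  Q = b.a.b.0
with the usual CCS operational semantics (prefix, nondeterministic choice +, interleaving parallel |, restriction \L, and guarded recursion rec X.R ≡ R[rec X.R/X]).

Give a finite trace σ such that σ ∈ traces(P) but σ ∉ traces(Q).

P's transition system — 4 states:
  s0 = b.b.b.0 has moves -b-> s1
  s1 = b.b.0 has moves -b-> s2
  s2 = b.0 has moves -b-> s3
  s3 = 0 has moves ∅
Q's transition system — 4 states:
  t0 = b.a.b.0 has moves -b-> t1
  t1 = a.b.0 has moves -a-> t2
  t2 = b.0 has moves -b-> t3
  t3 = 0 has moves ∅
Trace ⟨bb⟩ through P, begin at {s0}:
  after b @ step 1: {s1}
  after b @ step 2: {s2}
  ✓ P
Trace ⟨bb⟩ through Q, begin at {t0}:
  after b @ step 1: {t1}
  after b @ step 2: ∅ (Q stuck)

bb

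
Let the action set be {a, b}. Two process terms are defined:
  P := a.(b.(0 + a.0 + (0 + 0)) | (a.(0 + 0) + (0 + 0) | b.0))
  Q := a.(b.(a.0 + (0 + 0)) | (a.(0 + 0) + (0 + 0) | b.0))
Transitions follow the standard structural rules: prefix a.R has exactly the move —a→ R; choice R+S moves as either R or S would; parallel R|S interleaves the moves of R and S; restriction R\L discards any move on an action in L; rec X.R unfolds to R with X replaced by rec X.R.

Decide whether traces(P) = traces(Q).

Reachable graph of P (10 states):
  u0 = a.(b.(0 + a.0 + (0 + 0)) | (a.(0 + 0) + (0 + 0) | b.0)) :: -a-> u1
  u1 = b.(0 + a.0 + (0 + 0)) | (a.(0 + 0) + (0 + 0) | b.0) :: -a-> u2, -b-> u3, -b-> u4
  u2 = b.(0 + a.0 + (0 + 0)) | (0 + 0) :: -b-> u5
  u3 = (0 + a.0 + (0 + 0)) | (a.(0 + 0) + (0 + 0) | b.0) :: -a-> u5, -a-> u6, -b-> u7
  u4 = b.(0 + a.0 + (0 + 0)) | ((0 + 0) | 0) :: -b-> u7
  u5 = (0 + a.0 + (0 + 0)) | (0 + 0) :: -a-> u8
  u6 = 0 | (a.(0 + 0) + (0 + 0) | b.0) :: -a-> u8, -b-> u9
  u7 = (0 + a.0 + (0 + 0)) | ((0 + 0) | 0) :: -a-> u9
  u8 = 0 | (0 + 0) :: stopped
  u9 = 0 | ((0 + 0) | 0) :: stopped
Reachable graph of Q (10 states):
  v0 = a.(b.(a.0 + (0 + 0)) | (a.(0 + 0) + (0 + 0) | b.0)) :: -a-> v1
  v1 = b.(a.0 + (0 + 0)) | (a.(0 + 0) + (0 + 0) | b.0) :: -a-> v2, -b-> v3, -b-> v4
  v2 = b.(a.0 + (0 + 0)) | (0 + 0) :: -b-> v5
  v3 = (a.0 + (0 + 0)) | (a.(0 + 0) + (0 + 0) | b.0) :: -a-> v5, -a-> v6, -b-> v7
  v4 = b.(a.0 + (0 + 0)) | ((0 + 0) | 0) :: -b-> v7
  v5 = (a.0 + (0 + 0)) | (0 + 0) :: -a-> v8
  v6 = 0 | (a.(0 + 0) + (0 + 0) | b.0) :: -a-> v8, -b-> v9
  v7 = (a.0 + (0 + 0)) | ((0 + 0) | 0) :: -a-> v9
  v8 = 0 | (0 + 0) :: stopped
  v9 = 0 | ((0 + 0) | 0) :: stopped
Coarsest stable partition (strong bisimilarity classes):
  B0 = {u0, v0}
  B1 = {u1, v1}
  B2 = {u3, v3}
  B3 = {u6, v6}
  B4 = {u8, u9, v8, v9}
  B5 = {u5, u7, v5, v7}
  B6 = {u2, u4, v2, v4}
u0 ∈ B0, v0 ∈ B0 → same block
Bisimilar ⇒ trace-equivalent.

trace-equivalent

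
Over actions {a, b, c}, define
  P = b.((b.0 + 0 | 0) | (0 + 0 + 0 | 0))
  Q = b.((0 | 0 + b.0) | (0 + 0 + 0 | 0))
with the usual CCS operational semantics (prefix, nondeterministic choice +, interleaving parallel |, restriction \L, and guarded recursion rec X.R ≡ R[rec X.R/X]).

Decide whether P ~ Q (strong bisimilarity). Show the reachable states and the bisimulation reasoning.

YES

P's transition system — 3 states:
  s0 = b.((b.0 + 0 | 0) | (0 + 0 + 0 | 0)) has moves --b--▸ s1
  s1 = (b.0 + 0 | 0) | (0 + 0 + 0 | 0) has moves --b--▸ s2
  s2 = 0 | (0 + 0 + 0 | 0) has moves (no moves)
Q's transition system — 3 states:
  t0 = b.((0 | 0 + b.0) | (0 + 0 + 0 | 0)) has moves --b--▸ t1
  t1 = (0 | 0 + b.0) | (0 + 0 + 0 | 0) has moves --b--▸ t2
  t2 = 0 | (0 + 0 + 0 | 0) has moves (no moves)
Coarsest stable partition (strong bisimilarity classes):
  B0 = {s0, t0}
  B1 = {s1, t1}
  B2 = {s2, t2}
s0 ∈ B0, t0 ∈ B0 → same block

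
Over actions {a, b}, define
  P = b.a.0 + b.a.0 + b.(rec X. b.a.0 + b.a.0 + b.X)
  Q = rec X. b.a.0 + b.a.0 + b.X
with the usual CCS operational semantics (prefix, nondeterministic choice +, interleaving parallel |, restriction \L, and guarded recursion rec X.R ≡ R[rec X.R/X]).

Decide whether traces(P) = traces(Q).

YES

P's transition system — 4 states:
  s0 = b.a.0 + b.a.0 + b.(rec X. b.a.0 + b.a.0 + b.X) | ··b··> s1, ··b··> s2
  s1 = a.0 | ··a··> s3
  s2 = rec X. b.a.0 + b.a.0 + b.X | ··b··> s1, ··b··> s2
  s3 = 0 | ·
Q's transition system — 3 states:
  t0 = rec X. b.a.0 + b.a.0 + b.X | ··b··> t0, ··b··> t1
  t1 = a.0 | ··a··> t2
  t2 = 0 | ·
Partition-refinement fixed point:
  B0 = {s0, s2, t0}
  B1 = {s1, t1}
  B2 = {s3, t2}
s0 ∈ B0, t0 ∈ B0 → same block
Bisimilar ⇒ trace-equivalent.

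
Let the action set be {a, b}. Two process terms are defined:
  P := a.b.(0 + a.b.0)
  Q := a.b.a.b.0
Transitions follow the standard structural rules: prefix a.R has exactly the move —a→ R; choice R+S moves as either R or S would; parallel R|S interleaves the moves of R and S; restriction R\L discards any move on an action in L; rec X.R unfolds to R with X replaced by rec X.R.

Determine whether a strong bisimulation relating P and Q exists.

LTS(P): 5 reachable states
  m0 = a.b.(0 + a.b.0) ⊢ --a--▸ m1
  m1 = b.(0 + a.b.0) ⊢ --b--▸ m2
  m2 = 0 + a.b.0 ⊢ --a--▸ m3
  m3 = b.0 ⊢ --b--▸ m4
  m4 = 0 ⊢ ·
LTS(Q): 5 reachable states
  n0 = a.b.a.b.0 ⊢ --a--▸ n1
  n1 = b.a.b.0 ⊢ --b--▸ n2
  n2 = a.b.0 ⊢ --a--▸ n3
  n3 = b.0 ⊢ --b--▸ n4
  n4 = 0 ⊢ ·
Coarsest stable partition (strong bisimilarity classes):
  B0 = {m0, n0}
  B1 = {m1, n1}
  B2 = {m2, n2}
  B3 = {m3, n3}
  B4 = {m4, n4}
m0 ∈ B0, n0 ∈ B0 → same block

bisimilar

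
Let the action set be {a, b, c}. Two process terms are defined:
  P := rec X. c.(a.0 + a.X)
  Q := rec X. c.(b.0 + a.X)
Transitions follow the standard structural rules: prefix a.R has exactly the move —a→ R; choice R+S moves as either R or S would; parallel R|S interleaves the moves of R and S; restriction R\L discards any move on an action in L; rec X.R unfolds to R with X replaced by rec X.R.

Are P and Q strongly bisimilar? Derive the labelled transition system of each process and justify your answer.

P ≁ Q

Reachable graph of P (3 states):
  u0 = rec X. c.(a.0 + a.X) | --c--▸ u1
  u1 = a.0 + a.(rec X. c.(a.0 + a.X)) | --a--▸ u0, --a--▸ u2
  u2 = 0 | deadlocked
Reachable graph of Q (3 states):
  v0 = rec X. c.(b.0 + a.X) | --c--▸ v1
  v1 = b.0 + a.(rec X. c.(b.0 + a.X)) | --a--▸ v0, --b--▸ v2
  v2 = 0 | deadlocked
Partition-refinement fixed point:
  B0 = {u0}
  B1 = {u1}
  B2 = {u2, v2}
  B3 = {v0}
  B4 = {v1}
u0 ∈ B0, v0 ∈ B3 → different blocks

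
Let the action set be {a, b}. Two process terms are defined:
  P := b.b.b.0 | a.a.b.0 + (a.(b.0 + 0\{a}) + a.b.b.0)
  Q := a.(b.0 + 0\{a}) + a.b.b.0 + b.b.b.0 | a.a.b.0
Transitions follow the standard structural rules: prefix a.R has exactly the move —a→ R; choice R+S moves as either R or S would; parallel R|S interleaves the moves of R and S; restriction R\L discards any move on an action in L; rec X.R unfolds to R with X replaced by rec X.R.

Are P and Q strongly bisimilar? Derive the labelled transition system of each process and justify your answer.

YES

LTS(P): 20 reachable states
  u0 = b.b.b.0 | a.a.b.0 + (a.(b.0 + 0\{a}) + a.b.b.0) ⊢ ··a··> u1, ··a··> u2, ··a··> u3, ··b··> u4
  u1 = b.0 + 0\{a} ⊢ ··b··> u5
  u2 = b.b.0 ⊢ ··b··> u6
  u3 = b.b.b.0 | a.b.0 ⊢ ··a··> u7, ··b··> u8
  u4 = b.b.0 | a.a.b.0 ⊢ ··a··> u8, ··b··> u9
  u5 = 0 ⊢ stopped
  u6 = b.0 ⊢ ··b··> u5
  u7 = b.b.b.0 | b.0 ⊢ ··b··> u10, ··b··> u11
  u8 = b.b.0 | a.b.0 ⊢ ··a··> u10, ··b··> u12
  u9 = b.0 | a.a.b.0 ⊢ ··a··> u12, ··b··> u13
  u10 = b.b.0 | b.0 ⊢ ··b··> u14, ··b··> u15
  u11 = b.b.b.0 | 0 ⊢ ··b··> u15
  u12 = b.0 | a.b.0 ⊢ ··a··> u14, ··b··> u16
  u13 = 0 | a.a.b.0 ⊢ ··a··> u16
  u14 = b.0 | b.0 ⊢ ··b··> u17, ··b··> u18
  u15 = b.b.0 | 0 ⊢ ··b··> u18
  u16 = 0 | a.b.0 ⊢ ··a··> u17
  u17 = 0 | b.0 ⊢ ··b··> u19
  u18 = b.0 | 0 ⊢ ··b··> u19
  u19 = 0 | 0 ⊢ stopped
LTS(Q): 20 reachable states
  v0 = a.(b.0 + 0\{a}) + a.b.b.0 + b.b.b.0 | a.a.b.0 ⊢ ··a··> v1, ··a··> v2, ··a··> v3, ··b··> v4
  v1 = b.0 + 0\{a} ⊢ ··b··> v5
  v2 = b.b.0 ⊢ ··b··> v6
  v3 = b.b.b.0 | a.b.0 ⊢ ··a··> v7, ··b··> v8
  v4 = b.b.0 | a.a.b.0 ⊢ ··a··> v8, ··b··> v9
  v5 = 0 ⊢ stopped
  v6 = b.0 ⊢ ··b··> v5
  v7 = b.b.b.0 | b.0 ⊢ ··b··> v10, ··b··> v11
  v8 = b.b.0 | a.b.0 ⊢ ··a··> v10, ··b··> v12
  v9 = b.0 | a.a.b.0 ⊢ ··a··> v12, ··b··> v13
  v10 = b.b.0 | b.0 ⊢ ··b··> v14, ··b··> v15
  v11 = b.b.b.0 | 0 ⊢ ··b··> v15
  v12 = b.0 | a.b.0 ⊢ ··a··> v14, ··b··> v16
  v13 = 0 | a.a.b.0 ⊢ ··a··> v16
  v14 = b.0 | b.0 ⊢ ··b··> v17, ··b··> v18
  v15 = b.b.0 | 0 ⊢ ··b··> v18
  v16 = 0 | a.b.0 ⊢ ··a··> v17
  v17 = 0 | b.0 ⊢ ··b··> v19
  v18 = b.0 | 0 ⊢ ··b··> v19
  v19 = 0 | 0 ⊢ stopped
Coarsest stable partition (strong bisimilarity classes):
  B0 = {u0, v0}
  B1 = {u14, u15, u2, v14, v15, v2}
  B2 = {u1, u17, u18, u6, v1, v17, v18, v6}
  B3 = {u19, u5, v19, v5}
  B4 = {u4, v4}
  B5 = {u8, v8}
  B6 = {u12, v12}
  B7 = {u16, v16}
  B8 = {u10, u11, v10, v11}
  B9 = {u9, v9}
  B10 = {u13, v13}
  B11 = {u3, v3}
  B12 = {u7, v7}
u0 ∈ B0, v0 ∈ B0 → same block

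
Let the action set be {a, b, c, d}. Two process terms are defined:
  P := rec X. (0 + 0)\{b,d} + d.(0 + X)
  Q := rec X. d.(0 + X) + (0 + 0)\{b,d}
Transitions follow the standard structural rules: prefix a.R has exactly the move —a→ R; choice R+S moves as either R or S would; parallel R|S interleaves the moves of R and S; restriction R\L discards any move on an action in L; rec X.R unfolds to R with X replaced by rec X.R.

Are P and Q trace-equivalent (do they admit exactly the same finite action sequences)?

Reachable graph of P (2 states):
  u0 = rec X. (0 + 0)\{b,d} + d.(0 + X) :: -d-> u1
  u1 = 0 + (rec X. (0 + 0)\{b,d} + d.(0 + X)) :: -d-> u1
Reachable graph of Q (2 states):
  v0 = rec X. d.(0 + X) + (0 + 0)\{b,d} :: -d-> v1
  v1 = 0 + (rec X. d.(0 + X) + (0 + 0)\{b,d}) :: -d-> v1
Bisimilarity quotient blocks:
  B0 = {u0, u1, v0, v1}
u0 ∈ B0, v0 ∈ B0 → same block
Bisimilar ⇒ trace-equivalent.

YES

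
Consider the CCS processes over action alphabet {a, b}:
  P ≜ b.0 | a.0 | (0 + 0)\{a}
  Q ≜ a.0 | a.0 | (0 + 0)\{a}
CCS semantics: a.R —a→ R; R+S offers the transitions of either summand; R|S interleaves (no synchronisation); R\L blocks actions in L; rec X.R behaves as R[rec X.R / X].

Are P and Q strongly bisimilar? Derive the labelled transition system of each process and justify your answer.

P's transition system — 4 states:
  p0 = b.0 | a.0 | (0 + 0)\{a} | —a→ p1, —b→ p2
  p1 = b.0 | 0 | (0 + 0)\{a} | —b→ p3
  p2 = 0 | a.0 | (0 + 0)\{a} | —a→ p3
  p3 = 0 | 0 | (0 + 0)\{a} | ·
Q's transition system — 4 states:
  q0 = a.0 | a.0 | (0 + 0)\{a} | —a→ q1, —a→ q2
  q1 = 0 | a.0 | (0 + 0)\{a} | —a→ q3
  q2 = a.0 | 0 | (0 + 0)\{a} | —a→ q3
  q3 = 0 | 0 | (0 + 0)\{a} | ·
Coarsest stable partition (strong bisimilarity classes):
  B0 = {p0}
  B1 = {p2, q1, q2}
  B2 = {p3, q3}
  B3 = {p1}
  B4 = {q0}
p0 ∈ B0, q0 ∈ B4 → different blocks

not bisimilar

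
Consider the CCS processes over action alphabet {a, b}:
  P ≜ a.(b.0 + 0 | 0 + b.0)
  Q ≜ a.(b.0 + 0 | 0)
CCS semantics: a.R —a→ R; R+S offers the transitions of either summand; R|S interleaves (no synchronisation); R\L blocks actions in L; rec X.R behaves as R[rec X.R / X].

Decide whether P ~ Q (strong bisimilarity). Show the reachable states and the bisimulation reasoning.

YES

Reachable graph of P (3 states):
  p0 = a.(b.0 + 0 | 0 + b.0) | =a=> p1
  p1 = b.0 + 0 | 0 + b.0 | =b=> p2
  p2 = 0 | stopped
Reachable graph of Q (3 states):
  q0 = a.(b.0 + 0 | 0) | =a=> q1
  q1 = b.0 + 0 | 0 | =b=> q2
  q2 = 0 | stopped
Bisimilarity quotient blocks:
  B0 = {p0, q0}
  B1 = {p1, q1}
  B2 = {p2, q2}
p0 ∈ B0, q0 ∈ B0 → same block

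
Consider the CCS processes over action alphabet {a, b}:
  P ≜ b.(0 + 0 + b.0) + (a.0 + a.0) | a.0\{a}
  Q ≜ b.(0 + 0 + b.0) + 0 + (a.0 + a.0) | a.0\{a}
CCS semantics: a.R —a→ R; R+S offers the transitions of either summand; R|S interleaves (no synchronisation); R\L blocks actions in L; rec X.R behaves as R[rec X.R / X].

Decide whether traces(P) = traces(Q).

YES

P's transition system — 6 states:
  s0 = b.(0 + 0 + b.0) + (a.0 + a.0) | a.0\{a} has moves --a--▸ s1, --a--▸ s2, --b--▸ s3
  s1 = (a.0 + a.0) | 0\{a} has moves --a--▸ s4
  s2 = 0 | a.0\{a} has moves --a--▸ s4
  s3 = 0 + 0 + b.0 has moves --b--▸ s5
  s4 = 0 | 0\{a} has moves ·
  s5 = 0 has moves ·
Q's transition system — 6 states:
  t0 = b.(0 + 0 + b.0) + 0 + (a.0 + a.0) | a.0\{a} has moves --a--▸ t1, --a--▸ t2, --b--▸ t3
  t1 = (a.0 + a.0) | 0\{a} has moves --a--▸ t4
  t2 = 0 | a.0\{a} has moves --a--▸ t4
  t3 = 0 + 0 + b.0 has moves --b--▸ t5
  t4 = 0 | 0\{a} has moves ·
  t5 = 0 has moves ·
Partition-refinement fixed point:
  B0 = {s0, t0}
  B1 = {s1, s2, t1, t2}
  B2 = {s4, s5, t4, t5}
  B3 = {s3, t3}
s0 ∈ B0, t0 ∈ B0 → same block
Bisimilar ⇒ trace-equivalent.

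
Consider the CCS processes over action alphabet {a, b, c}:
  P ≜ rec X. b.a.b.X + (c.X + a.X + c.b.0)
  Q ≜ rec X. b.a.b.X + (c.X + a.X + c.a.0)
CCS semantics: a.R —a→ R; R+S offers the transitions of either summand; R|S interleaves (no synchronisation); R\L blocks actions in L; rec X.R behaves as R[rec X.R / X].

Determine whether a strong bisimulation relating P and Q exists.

Reachable graph of P (5 states):
  u0 = rec X. b.a.b.X + (c.X + a.X + c.b.0) → ··a··> u0, ··b··> u1, ··c··> u0, ··c··> u2
  u1 = a.b.(rec X. b.a.b.X + (c.X + a.X + c.b.0)) → ··a··> u3
  u2 = b.0 → ··b··> u4
  u3 = b.(rec X. b.a.b.X + (c.X + a.X + c.b.0)) → ··b··> u0
  u4 = 0 → ∅
Reachable graph of Q (5 states):
  v0 = rec X. b.a.b.X + (c.X + a.X + c.a.0) → ··a··> v0, ··b··> v1, ··c··> v0, ··c··> v2
  v1 = a.b.(rec X. b.a.b.X + (c.X + a.X + c.a.0)) → ··a··> v3
  v2 = a.0 → ··a··> v4
  v3 = b.(rec X. b.a.b.X + (c.X + a.X + c.a.0)) → ··b··> v0
  v4 = 0 → ∅
Partition-refinement fixed point:
  B0 = {u0}
  B1 = {u2}
  B2 = {u4, v4}
  B3 = {u1}
  B4 = {u3}
  B5 = {v0}
  B6 = {v1}
  B7 = {v3}
  B8 = {v2}
u0 ∈ B0, v0 ∈ B5 → different blocks

NO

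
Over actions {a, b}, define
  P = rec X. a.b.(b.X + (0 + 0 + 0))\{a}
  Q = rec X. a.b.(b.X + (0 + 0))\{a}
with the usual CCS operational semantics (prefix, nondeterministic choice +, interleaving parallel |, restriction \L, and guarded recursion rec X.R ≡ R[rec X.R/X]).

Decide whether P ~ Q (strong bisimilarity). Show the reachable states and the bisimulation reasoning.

YES

LTS(P): 4 reachable states
  p0 = rec X. a.b.(b.X + (0 + 0 + 0))\{a} :: =a=> p1
  p1 = b.(b.(rec X. a.b.(b.X + (0 + 0 + 0))\{a}) + (0 + 0 + 0))\{a} :: =b=> p2
  p2 = (b.(rec X. a.b.(b.X + (0 + 0 + 0))\{a}) + (0 + 0 + 0))\{a} :: =b=> p3
  p3 = (rec X. a.b.(b.X + (0 + 0 + 0))\{a})\{a} :: stopped
LTS(Q): 4 reachable states
  q0 = rec X. a.b.(b.X + (0 + 0))\{a} :: =a=> q1
  q1 = b.(b.(rec X. a.b.(b.X + (0 + 0))\{a}) + (0 + 0))\{a} :: =b=> q2
  q2 = (b.(rec X. a.b.(b.X + (0 + 0))\{a}) + (0 + 0))\{a} :: =b=> q3
  q3 = (rec X. a.b.(b.X + (0 + 0))\{a})\{a} :: stopped
Partition-refinement fixed point:
  B0 = {p0, q0}
  B1 = {p1, q1}
  B2 = {p2, q2}
  B3 = {p3, q3}
p0 ∈ B0, q0 ∈ B0 → same block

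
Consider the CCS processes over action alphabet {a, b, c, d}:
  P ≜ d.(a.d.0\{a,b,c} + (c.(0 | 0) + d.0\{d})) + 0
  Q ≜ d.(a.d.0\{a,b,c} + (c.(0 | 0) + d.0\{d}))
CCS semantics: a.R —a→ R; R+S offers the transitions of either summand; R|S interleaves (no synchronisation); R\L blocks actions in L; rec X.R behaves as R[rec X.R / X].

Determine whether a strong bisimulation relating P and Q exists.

YES

LTS(P): 6 reachable states
  m0 = d.(a.d.0\{a,b,c} + (c.(0 | 0) + d.0\{d})) + 0 → --d--▸ m1
  m1 = a.d.0\{a,b,c} + (c.(0 | 0) + d.0\{d}) → --a--▸ m2, --c--▸ m3, --d--▸ m4
  m2 = d.0\{a,b,c} → --d--▸ m5
  m3 = 0 | 0 → (no moves)
  m4 = 0\{d} → (no moves)
  m5 = 0\{a,b,c} → (no moves)
LTS(Q): 6 reachable states
  n0 = d.(a.d.0\{a,b,c} + (c.(0 | 0) + d.0\{d})) → --d--▸ n1
  n1 = a.d.0\{a,b,c} + (c.(0 | 0) + d.0\{d}) → --a--▸ n2, --c--▸ n3, --d--▸ n4
  n2 = d.0\{a,b,c} → --d--▸ n5
  n3 = 0 | 0 → (no moves)
  n4 = 0\{d} → (no moves)
  n5 = 0\{a,b,c} → (no moves)
Bisimilarity quotient blocks:
  B0 = {m0, n0}
  B1 = {m1, n1}
  B2 = {m2, n2}
  B3 = {m3, m4, m5, n3, n4, n5}
m0 ∈ B0, n0 ∈ B0 → same block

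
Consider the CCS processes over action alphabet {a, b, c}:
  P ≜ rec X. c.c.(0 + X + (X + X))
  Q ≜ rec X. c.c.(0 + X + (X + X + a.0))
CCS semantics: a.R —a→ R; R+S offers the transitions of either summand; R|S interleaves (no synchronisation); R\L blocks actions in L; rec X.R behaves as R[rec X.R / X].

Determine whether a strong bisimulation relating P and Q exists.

LTS(P): 3 reachable states
  m0 = rec X. c.c.(0 + X + (X + X)) has moves --c--▸ m1
  m1 = c.(0 + (rec X. c.c.(0 + X + (X + X))) + ((rec X. c.c.(0 + X + (X + X))) + (rec X. c.c.(0 + X + (X + X))))) has moves --c--▸ m2
  m2 = 0 + (rec X. c.c.(0 + X + (X + X))) + ((rec X. c.c.(0 + X + (X + X))) + (rec X. c.c.(0 + X + (X + X)))) has moves --c--▸ m1
LTS(Q): 4 reachable states
  n0 = rec X. c.c.(0 + X + (X + X + a.0)) has moves --c--▸ n1
  n1 = c.(0 + (rec X. c.c.(0 + X + (X + X + a.0))) + ((rec X. c.c.(0 + X + (X + X + a.0))) + (rec X. c.c.(0 + X + (X + X + a.0))) + a.0)) has moves --c--▸ n2
  n2 = 0 + (rec X. c.c.(0 + X + (X + X + a.0))) + ((rec X. c.c.(0 + X + (X + X + a.0))) + (rec X. c.c.(0 + X + (X + X + a.0))) + a.0) has moves --a--▸ n3, --c--▸ n1
  n3 = 0 has moves deadlocked
Bisimilarity quotient blocks:
  B0 = {m0, m1, m2}
  B1 = {n0}
  B2 = {n1}
  B3 = {n2}
  B4 = {n3}
m0 ∈ B0, n0 ∈ B1 → different blocks

not bisimilar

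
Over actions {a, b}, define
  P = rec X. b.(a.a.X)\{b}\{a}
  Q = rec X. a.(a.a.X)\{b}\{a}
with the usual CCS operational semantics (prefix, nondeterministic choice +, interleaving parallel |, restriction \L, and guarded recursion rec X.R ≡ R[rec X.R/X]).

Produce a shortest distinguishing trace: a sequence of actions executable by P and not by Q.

b

P's transition system — 2 states:
  u0 = rec X. b.(a.a.X)\{b}\{a} :: ··b··> u1
  u1 = (a.a.(rec X. b.(a.a.X)\{b}\{a}))\{b}\{a} :: ∅
Q's transition system — 2 states:
  v0 = rec X. a.(a.a.X)\{b}\{a} :: ··a··> v1
  v1 = (a.a.(rec X. a.(a.a.X)\{b}\{a}))\{b}\{a} :: ∅
Executing b from P (initial set {u0}):
  step 1 (b): {u1}
  P completes σ.
Executing b from Q (initial set {v0}):
  step 1 (b): ∅ (Q stuck)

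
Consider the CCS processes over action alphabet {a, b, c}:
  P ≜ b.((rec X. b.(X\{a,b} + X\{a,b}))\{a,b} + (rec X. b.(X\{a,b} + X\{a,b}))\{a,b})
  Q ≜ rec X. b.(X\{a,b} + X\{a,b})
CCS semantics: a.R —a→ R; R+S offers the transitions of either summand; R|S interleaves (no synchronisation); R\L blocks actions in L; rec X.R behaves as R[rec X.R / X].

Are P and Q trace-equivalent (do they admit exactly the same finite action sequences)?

YES

P's transition system — 2 states:
  m0 = b.((rec X. b.(X\{a,b} + X\{a,b}))\{a,b} + (rec X. b.(X\{a,b} + X\{a,b}))\{a,b}) :: —b→ m1
  m1 = (rec X. b.(X\{a,b} + X\{a,b}))\{a,b} + (rec X. b.(X\{a,b} + X\{a,b}))\{a,b} :: deadlocked
Q's transition system — 2 states:
  n0 = rec X. b.(X\{a,b} + X\{a,b}) :: —b→ n1
  n1 = (rec X. b.(X\{a,b} + X\{a,b}))\{a,b} + (rec X. b.(X\{a,b} + X\{a,b}))\{a,b} :: deadlocked
Partition-refinement fixed point:
  B0 = {m0, n0}
  B1 = {m1, n1}
m0 ∈ B0, n0 ∈ B0 → same block
Bisimilar ⇒ trace-equivalent.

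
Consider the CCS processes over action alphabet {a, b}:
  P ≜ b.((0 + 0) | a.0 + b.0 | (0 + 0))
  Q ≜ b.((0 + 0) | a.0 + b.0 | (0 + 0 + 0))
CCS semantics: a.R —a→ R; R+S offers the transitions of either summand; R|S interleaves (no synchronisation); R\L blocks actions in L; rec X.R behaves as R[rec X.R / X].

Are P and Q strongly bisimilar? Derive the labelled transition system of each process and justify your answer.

YES

Reachable graph of P (4 states):
  u0 = b.((0 + 0) | a.0 + b.0 | (0 + 0)) has moves -b-> u1
  u1 = (0 + 0) | a.0 + b.0 | (0 + 0) has moves -a-> u2, -b-> u3
  u2 = (0 + 0) | 0 has moves deadlocked
  u3 = 0 | (0 + 0) has moves deadlocked
Reachable graph of Q (4 states):
  v0 = b.((0 + 0) | a.0 + b.0 | (0 + 0 + 0)) has moves -b-> v1
  v1 = (0 + 0) | a.0 + b.0 | (0 + 0 + 0) has moves -a-> v2, -b-> v3
  v2 = (0 + 0) | 0 has moves deadlocked
  v3 = 0 | (0 + 0 + 0) has moves deadlocked
Partition-refinement fixed point:
  B0 = {u0, v0}
  B1 = {u1, v1}
  B2 = {u2, u3, v2, v3}
u0 ∈ B0, v0 ∈ B0 → same block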